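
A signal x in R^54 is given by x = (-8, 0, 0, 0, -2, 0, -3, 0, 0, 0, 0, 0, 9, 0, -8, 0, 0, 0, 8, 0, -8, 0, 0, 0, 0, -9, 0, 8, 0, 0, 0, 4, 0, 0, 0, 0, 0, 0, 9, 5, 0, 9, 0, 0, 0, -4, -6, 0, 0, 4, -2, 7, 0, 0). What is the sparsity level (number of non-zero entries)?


Non-zero positions: [0, 4, 6, 12, 14, 18, 20, 25, 27, 31, 38, 39, 41, 45, 46, 49, 50, 51].
Sparsity = 18.

18


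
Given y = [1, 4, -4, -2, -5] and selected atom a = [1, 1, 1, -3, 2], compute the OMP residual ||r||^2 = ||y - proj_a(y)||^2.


a^T a = 16.
a^T y = -3.
coeff = -3/16 = -3/16.
||r||^2 = 983/16.

983/16


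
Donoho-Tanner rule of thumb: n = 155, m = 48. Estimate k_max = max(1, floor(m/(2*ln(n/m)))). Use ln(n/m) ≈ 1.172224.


n/m = 155/48.
ln(n/m) ≈ 1.172224.
2*ln(n/m) ≈ 2.344448.
m/(2*ln(n/m)) ≈ 48/2.344448 ≈ 20.4739.
floor = 20.
k_max = max(1, 20) = 20.

20


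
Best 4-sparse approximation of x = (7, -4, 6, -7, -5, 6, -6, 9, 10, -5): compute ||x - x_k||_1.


Sorted |x_i| descending: [10, 9, 7, 7, 6, 6, 6, 5, 5, 4]
Keep top 4: [10, 9, 7, 7]
Tail entries: [6, 6, 6, 5, 5, 4]
L1 error = sum of tail = 32.

32


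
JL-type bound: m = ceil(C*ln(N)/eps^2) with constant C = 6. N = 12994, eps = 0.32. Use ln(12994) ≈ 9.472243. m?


ln(12994) ≈ 9.472243.
eps^2 = 0.32^2 = 0.1024.
C*ln(N)/eps^2 ≈ 6*9.472243/0.1024 ≈ 555.0142.
m = ceil(555.0142) = 556.

556


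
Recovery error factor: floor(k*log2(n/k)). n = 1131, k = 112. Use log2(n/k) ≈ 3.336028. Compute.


log2(n/k) = log2(1131/112) ≈ 3.336028.
k*log2(n/k) ≈ 112*3.336028 = 373.635136.
floor(373.635136) = 373.

373


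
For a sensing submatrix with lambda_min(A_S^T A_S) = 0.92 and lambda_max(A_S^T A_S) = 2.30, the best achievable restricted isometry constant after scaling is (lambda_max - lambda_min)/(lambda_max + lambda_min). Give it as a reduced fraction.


lambda_max - lambda_min = 2.30 - 0.92 = 1.38.
lambda_max + lambda_min = 2.30 + 0.92 = 3.22.
delta = 1.38/3.22 = 138/322 = 3/7.

3/7


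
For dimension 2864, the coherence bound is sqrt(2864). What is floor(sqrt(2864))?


53^2 = 2809 <= 2864 < 2916 = 54^2, so 53 <= sqrt(2864) < 54.
floor(sqrt(2864)) = 53.

53


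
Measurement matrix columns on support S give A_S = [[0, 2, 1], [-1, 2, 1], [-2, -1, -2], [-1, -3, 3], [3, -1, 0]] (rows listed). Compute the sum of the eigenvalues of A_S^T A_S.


Sum of eigenvalues of A_S^T A_S = trace(A_S^T A_S) = sum of squared column norms of A_S.
A_S^T A_S diagonal: [15, 19, 15].
trace = 15 + 19 + 15 = 49.

49


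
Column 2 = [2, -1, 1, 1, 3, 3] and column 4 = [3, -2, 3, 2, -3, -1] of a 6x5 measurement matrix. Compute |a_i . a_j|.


Inner product: 2*3 + -1*-2 + 1*3 + 1*2 + 3*-3 + 3*-1
Products: [6, 2, 3, 2, -9, -3]
Sum = 1.
|dot| = 1.

1


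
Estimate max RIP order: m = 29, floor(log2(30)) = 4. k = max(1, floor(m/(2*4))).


floor(log2(30)) = 4.
2*4 = 8.
m/(2*floor(log2(n))) = 29/8 ≈ 3.625.
floor = 3.
k = max(1, 3) = 3.

3


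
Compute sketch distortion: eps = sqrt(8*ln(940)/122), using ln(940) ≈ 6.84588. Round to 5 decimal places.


ln(940) ≈ 6.84588.
8*ln(N)/m ≈ 8*6.84588/122 ≈ 0.44891016.
eps = sqrt(0.44891016) ≈ 0.6700076 ≈ 0.67001.

0.67001


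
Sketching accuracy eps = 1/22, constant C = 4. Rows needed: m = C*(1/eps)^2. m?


1/eps = 22.
(1/eps)^2 = 484.
m = 4*484 = 1936.

1936


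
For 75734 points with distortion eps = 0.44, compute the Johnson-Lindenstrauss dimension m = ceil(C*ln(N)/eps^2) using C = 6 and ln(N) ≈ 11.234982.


ln(75734) ≈ 11.234982.
eps^2 = 0.44^2 = 0.1936.
C*ln(N)/eps^2 ≈ 6*11.234982/0.1936 ≈ 348.1916.
m = ceil(348.1916) = 349.

349


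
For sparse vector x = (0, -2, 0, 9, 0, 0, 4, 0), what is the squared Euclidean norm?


Non-zero entries: [(1, -2), (3, 9), (6, 4)]
Squares: [4, 81, 16]
||x||_2^2 = sum = 101.

101


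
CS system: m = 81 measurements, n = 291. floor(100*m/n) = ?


100*m/n = 100*81/291 ≈ 27.8351.
floor = 27.

27


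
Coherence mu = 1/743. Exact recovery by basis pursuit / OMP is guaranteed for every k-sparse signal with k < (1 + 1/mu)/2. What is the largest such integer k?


1/mu = 743.
1 + 1/mu = 744.
(1 + 1/mu)/2 = 372 is an integer and the inequality is strict, so k_max = 372 - 1 = 371.

371


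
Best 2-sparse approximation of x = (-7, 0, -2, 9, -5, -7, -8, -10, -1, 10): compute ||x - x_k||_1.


Sorted |x_i| descending: [10, 10, 9, 8, 7, 7, 5, 2, 1, 0]
Keep top 2: [10, 10]
Tail entries: [9, 8, 7, 7, 5, 2, 1, 0]
L1 error = sum of tail = 39.

39


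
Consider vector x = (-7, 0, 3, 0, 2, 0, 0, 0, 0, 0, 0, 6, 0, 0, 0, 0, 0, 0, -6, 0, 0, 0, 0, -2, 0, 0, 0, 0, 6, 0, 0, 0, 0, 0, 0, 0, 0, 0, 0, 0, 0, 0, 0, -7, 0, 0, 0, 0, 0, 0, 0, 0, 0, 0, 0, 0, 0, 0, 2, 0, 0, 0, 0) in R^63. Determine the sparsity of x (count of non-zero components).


Non-zero positions: [0, 2, 4, 11, 18, 23, 28, 43, 58].
Sparsity = 9.

9


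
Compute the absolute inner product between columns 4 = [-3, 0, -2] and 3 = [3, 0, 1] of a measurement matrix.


Inner product: -3*3 + 0*0 + -2*1
Products: [-9, 0, -2]
Sum = -11.
|dot| = 11.

11


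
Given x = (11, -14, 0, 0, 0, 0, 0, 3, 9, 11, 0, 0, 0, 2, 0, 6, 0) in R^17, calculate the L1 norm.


Non-zero entries: [(0, 11), (1, -14), (7, 3), (8, 9), (9, 11), (13, 2), (15, 6)]
Absolute values: [11, 14, 3, 9, 11, 2, 6]
||x||_1 = sum = 56.

56


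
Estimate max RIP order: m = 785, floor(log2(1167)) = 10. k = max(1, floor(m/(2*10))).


floor(log2(1167)) = 10.
2*10 = 20.
m/(2*floor(log2(n))) = 785/20 ≈ 39.25.
floor = 39.
k = max(1, 39) = 39.

39


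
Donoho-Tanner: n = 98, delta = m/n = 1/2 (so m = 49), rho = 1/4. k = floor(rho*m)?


m = 1/2*98 = 49.
rho = 1/4.
rho*m = 1/4*49 = 12.25.
k = floor(12.25) = 12.

12


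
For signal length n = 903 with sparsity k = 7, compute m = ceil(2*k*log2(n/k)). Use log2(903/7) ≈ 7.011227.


log2(n/k) = log2(903/7) ≈ 7.011227.
2*k*log2(n/k) ≈ 2*7*7.011227 = 98.157178.
m = ceil(98.157178) = 99.

99


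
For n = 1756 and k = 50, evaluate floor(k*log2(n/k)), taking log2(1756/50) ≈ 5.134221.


log2(n/k) = log2(1756/50) ≈ 5.134221.
k*log2(n/k) ≈ 50*5.134221 = 256.71105.
floor(256.71105) = 256.

256


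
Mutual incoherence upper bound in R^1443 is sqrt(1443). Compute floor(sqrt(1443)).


37^2 = 1369 <= 1443 < 1444 = 38^2, so 37 <= sqrt(1443) < 38.
floor(sqrt(1443)) = 37.

37


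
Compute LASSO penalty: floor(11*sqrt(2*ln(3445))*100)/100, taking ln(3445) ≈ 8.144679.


ln(3445) ≈ 8.144679.
2*ln(n) ≈ 16.289358.
sqrt(2*ln(n)) ≈ sqrt(16.289358) ≈ 4.036008.
lambda ≈ 11*4.036008 = 44.396088.
floor(lambda*100)/100 = 44.39.

44.39


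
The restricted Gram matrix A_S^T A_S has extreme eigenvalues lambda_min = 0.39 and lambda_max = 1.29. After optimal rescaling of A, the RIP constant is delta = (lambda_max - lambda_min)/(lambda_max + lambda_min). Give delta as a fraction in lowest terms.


lambda_max - lambda_min = 1.29 - 0.39 = 0.90.
lambda_max + lambda_min = 1.29 + 0.39 = 1.68.
delta = 0.90/1.68 = 90/168 = 15/28.

15/28


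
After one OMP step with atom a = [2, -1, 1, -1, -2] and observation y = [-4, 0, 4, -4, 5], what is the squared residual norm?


a^T a = 11.
a^T y = -10.
coeff = -10/11 = -10/11.
||r||^2 = 703/11.

703/11


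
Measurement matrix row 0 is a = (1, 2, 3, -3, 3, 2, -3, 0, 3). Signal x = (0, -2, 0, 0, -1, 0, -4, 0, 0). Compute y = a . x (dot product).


Non-zero terms: ['2*-2', '3*-1', '-3*-4']
Products: [-4, -3, 12]
y = sum = 5.

5


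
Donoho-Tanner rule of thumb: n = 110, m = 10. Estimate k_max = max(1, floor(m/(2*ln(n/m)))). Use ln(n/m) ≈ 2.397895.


n/m = 110/10 = 11.
ln(n/m) ≈ 2.397895.
2*ln(n/m) ≈ 4.79579.
m/(2*ln(n/m)) ≈ 10/4.79579 ≈ 2.0852.
floor = 2.
k_max = max(1, 2) = 2.

2


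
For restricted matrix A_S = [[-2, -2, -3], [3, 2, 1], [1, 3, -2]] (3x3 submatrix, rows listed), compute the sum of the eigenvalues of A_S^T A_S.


Sum of eigenvalues of A_S^T A_S = trace(A_S^T A_S) = sum of squared column norms of A_S.
A_S^T A_S diagonal: [14, 17, 14].
trace = 14 + 17 + 14 = 45.

45


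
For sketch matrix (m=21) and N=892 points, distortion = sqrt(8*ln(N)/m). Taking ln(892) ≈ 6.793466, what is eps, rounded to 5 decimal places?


ln(892) ≈ 6.793466.
8*ln(N)/m ≈ 8*6.793466/21 ≈ 2.58798705.
eps = sqrt(2.58798705) ≈ 1.6087222 ≈ 1.60872.

1.60872


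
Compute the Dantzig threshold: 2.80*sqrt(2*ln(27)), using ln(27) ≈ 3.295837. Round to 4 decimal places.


ln(27) ≈ 3.295837.
2*ln(n) ≈ 6.591674.
sqrt(2*ln(n)) ≈ sqrt(6.591674) ≈ 2.567426.
threshold ≈ 2.80*2.567426 = 7.1887928 ≈ 7.1888.

7.1888


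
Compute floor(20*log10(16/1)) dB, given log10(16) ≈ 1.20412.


||x||/||e|| = 16/1 = 16.
log10(16) ≈ 1.20412.
20*log10(||x||/||e||) ≈ 20*1.20412 = 24.0824.
floor(24.0824) = 24.

24


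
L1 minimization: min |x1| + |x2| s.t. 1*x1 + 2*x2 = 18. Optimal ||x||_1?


Axis intercepts:
  x1 = 18, x2 = 0: L1 = 18
  x1 = 0, x2 = 9: L1 = 9
x* = (0, 9)
||x*||_1 = 9.

9


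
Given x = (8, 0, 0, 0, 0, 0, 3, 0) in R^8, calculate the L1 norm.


Non-zero entries: [(0, 8), (6, 3)]
Absolute values: [8, 3]
||x||_1 = sum = 11.

11


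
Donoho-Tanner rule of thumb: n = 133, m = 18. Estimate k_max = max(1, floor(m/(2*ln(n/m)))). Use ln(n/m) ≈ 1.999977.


n/m = 133/18.
ln(n/m) ≈ 1.999977.
2*ln(n/m) ≈ 3.999954.
m/(2*ln(n/m)) ≈ 18/3.999954 ≈ 4.5001.
floor = 4.
k_max = max(1, 4) = 4.

4


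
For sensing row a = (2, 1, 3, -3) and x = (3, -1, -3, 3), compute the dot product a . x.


Non-zero terms: ['2*3', '1*-1', '3*-3', '-3*3']
Products: [6, -1, -9, -9]
y = sum = -13.

-13


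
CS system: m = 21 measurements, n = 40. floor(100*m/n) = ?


100*m/n = 100*21/40 ≈ 52.5.
floor = 52.

52


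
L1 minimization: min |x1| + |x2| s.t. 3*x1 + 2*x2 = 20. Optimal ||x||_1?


Axis intercepts:
  x1 = 20/3, x2 = 0: L1 = 20/3
  x1 = 0, x2 = 10: L1 = 10
x* = (20/3, 0)
||x*||_1 = 20/3.

20/3


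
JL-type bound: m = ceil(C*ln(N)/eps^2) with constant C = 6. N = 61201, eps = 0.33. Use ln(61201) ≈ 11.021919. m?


ln(61201) ≈ 11.021919.
eps^2 = 0.33^2 = 0.1089.
C*ln(N)/eps^2 ≈ 6*11.021919/0.1089 ≈ 607.2683.
m = ceil(607.2683) = 608.

608


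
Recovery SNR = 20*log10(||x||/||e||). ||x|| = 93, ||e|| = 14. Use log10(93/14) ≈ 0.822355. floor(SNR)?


||x||/||e|| = 93/14.
log10(93/14) ≈ 0.822355.
20*log10(||x||/||e||) ≈ 20*0.822355 = 16.4471.
floor(16.4471) = 16.

16


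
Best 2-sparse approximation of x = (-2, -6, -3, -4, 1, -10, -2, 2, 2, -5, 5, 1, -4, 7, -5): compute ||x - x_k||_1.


Sorted |x_i| descending: [10, 7, 6, 5, 5, 5, 4, 4, 3, 2, 2, 2, 2, 1, 1]
Keep top 2: [10, 7]
Tail entries: [6, 5, 5, 5, 4, 4, 3, 2, 2, 2, 2, 1, 1]
L1 error = sum of tail = 42.

42


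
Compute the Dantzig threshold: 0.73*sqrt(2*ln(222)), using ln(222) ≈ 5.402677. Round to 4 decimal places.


ln(222) ≈ 5.402677.
2*ln(n) ≈ 10.805354.
sqrt(2*ln(n)) ≈ sqrt(10.805354) ≈ 3.28715.
threshold ≈ 0.73*3.28715 = 2.3996195 ≈ 2.3996.

2.3996


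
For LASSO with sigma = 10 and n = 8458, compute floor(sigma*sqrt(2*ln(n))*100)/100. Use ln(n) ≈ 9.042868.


ln(8458) ≈ 9.042868.
2*ln(n) ≈ 18.085736.
sqrt(2*ln(n)) ≈ sqrt(18.085736) ≈ 4.252733.
lambda ≈ 10*4.252733 = 42.52733.
floor(lambda*100)/100 = 42.52.

42.52


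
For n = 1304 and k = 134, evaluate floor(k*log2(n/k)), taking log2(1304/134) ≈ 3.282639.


log2(n/k) = log2(1304/134) ≈ 3.282639.
k*log2(n/k) ≈ 134*3.282639 = 439.873626.
floor(439.873626) = 439.

439


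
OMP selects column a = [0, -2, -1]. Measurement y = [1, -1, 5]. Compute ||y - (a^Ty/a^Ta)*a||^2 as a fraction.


a^T a = 5.
a^T y = -3.
coeff = -3/5 = -3/5.
||r||^2 = 126/5.

126/5


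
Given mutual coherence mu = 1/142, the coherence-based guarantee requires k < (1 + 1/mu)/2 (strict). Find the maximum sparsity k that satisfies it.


1/mu = 142.
1 + 1/mu = 143.
(1 + 1/mu)/2 = 71.5 is not an integer, so k_max = floor(71.5) = 71.

71


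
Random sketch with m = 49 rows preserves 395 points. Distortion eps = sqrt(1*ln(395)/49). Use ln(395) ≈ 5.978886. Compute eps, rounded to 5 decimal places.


ln(395) ≈ 5.978886.
1*ln(N)/m ≈ 1*5.978886/49 ≈ 0.12201808.
eps = sqrt(0.12201808) ≈ 0.3493109 ≈ 0.34931.

0.34931


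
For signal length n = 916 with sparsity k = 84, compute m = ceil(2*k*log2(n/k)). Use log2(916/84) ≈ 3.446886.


log2(n/k) = log2(916/84) ≈ 3.446886.
2*k*log2(n/k) ≈ 2*84*3.446886 = 579.076848.
m = ceil(579.076848) = 580.

580


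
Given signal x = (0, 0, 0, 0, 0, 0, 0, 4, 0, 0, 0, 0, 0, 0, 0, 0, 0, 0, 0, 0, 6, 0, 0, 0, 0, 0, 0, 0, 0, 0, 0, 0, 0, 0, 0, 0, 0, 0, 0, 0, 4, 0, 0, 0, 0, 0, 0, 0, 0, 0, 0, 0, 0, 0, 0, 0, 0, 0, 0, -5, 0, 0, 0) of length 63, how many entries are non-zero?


Non-zero positions: [7, 20, 40, 59].
Sparsity = 4.

4


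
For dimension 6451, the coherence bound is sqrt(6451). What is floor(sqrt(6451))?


80^2 = 6400 <= 6451 < 6561 = 81^2, so 80 <= sqrt(6451) < 81.
floor(sqrt(6451)) = 80.

80


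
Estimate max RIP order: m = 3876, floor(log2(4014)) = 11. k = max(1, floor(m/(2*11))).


floor(log2(4014)) = 11.
2*11 = 22.
m/(2*floor(log2(n))) = 3876/22 ≈ 176.1818.
floor = 176.
k = max(1, 176) = 176.

176


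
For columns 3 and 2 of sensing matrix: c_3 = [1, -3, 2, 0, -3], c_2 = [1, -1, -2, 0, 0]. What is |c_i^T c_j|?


Inner product: 1*1 + -3*-1 + 2*-2 + 0*0 + -3*0
Products: [1, 3, -4, 0, 0]
Sum = 0.
|dot| = 0.

0


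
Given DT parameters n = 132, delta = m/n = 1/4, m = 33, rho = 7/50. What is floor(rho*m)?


m = 1/4*132 = 33.
rho = 7/50.
rho*m = 7/50*33 = 4.62.
k = floor(4.62) = 4.

4


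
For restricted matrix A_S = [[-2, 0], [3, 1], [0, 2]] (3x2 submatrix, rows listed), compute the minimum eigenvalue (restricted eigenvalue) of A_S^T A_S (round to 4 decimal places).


A_S^T A_S = [[13, 3], [3, 5]].
trace = 18.
det = 56.
disc = trace^2 - 4*det = 324 - 4*56 = 100.
sqrt(100) = 10.
lam_min = (18 - 10)/2 = 4 = 4.0000.

4.0000


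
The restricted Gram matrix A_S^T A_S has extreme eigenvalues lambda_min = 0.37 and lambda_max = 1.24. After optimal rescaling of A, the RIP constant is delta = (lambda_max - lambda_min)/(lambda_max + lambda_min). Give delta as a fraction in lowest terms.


lambda_max - lambda_min = 1.24 - 0.37 = 0.87.
lambda_max + lambda_min = 1.24 + 0.37 = 1.61.
delta = 0.87/1.61 = 87/161.

87/161


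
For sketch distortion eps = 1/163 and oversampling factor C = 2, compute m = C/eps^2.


1/eps = 163.
(1/eps)^2 = 26569.
m = 2*26569 = 53138.

53138


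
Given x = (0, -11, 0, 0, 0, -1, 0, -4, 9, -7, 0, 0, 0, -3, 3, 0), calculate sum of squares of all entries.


Non-zero entries: [(1, -11), (5, -1), (7, -4), (8, 9), (9, -7), (13, -3), (14, 3)]
Squares: [121, 1, 16, 81, 49, 9, 9]
||x||_2^2 = sum = 286.

286


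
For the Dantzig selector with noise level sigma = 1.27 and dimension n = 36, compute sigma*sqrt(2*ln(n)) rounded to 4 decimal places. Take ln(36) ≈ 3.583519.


ln(36) ≈ 3.583519.
2*ln(n) ≈ 7.167038.
sqrt(2*ln(n)) ≈ sqrt(7.167038) ≈ 2.677132.
threshold ≈ 1.27*2.677132 = 3.39995764 ≈ 3.4000.

3.4000


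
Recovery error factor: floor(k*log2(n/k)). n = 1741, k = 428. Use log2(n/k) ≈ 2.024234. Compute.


log2(n/k) = log2(1741/428) ≈ 2.024234.
k*log2(n/k) ≈ 428*2.024234 = 866.372152.
floor(866.372152) = 866.

866


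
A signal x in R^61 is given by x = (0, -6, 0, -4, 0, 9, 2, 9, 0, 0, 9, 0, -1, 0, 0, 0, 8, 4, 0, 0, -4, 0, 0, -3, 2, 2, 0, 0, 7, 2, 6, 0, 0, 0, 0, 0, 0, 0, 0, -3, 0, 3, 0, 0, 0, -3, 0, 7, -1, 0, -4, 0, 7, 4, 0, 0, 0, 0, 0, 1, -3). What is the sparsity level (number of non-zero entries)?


Non-zero positions: [1, 3, 5, 6, 7, 10, 12, 16, 17, 20, 23, 24, 25, 28, 29, 30, 39, 41, 45, 47, 48, 50, 52, 53, 59, 60].
Sparsity = 26.

26


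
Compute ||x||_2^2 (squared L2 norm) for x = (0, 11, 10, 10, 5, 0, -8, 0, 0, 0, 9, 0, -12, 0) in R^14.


Non-zero entries: [(1, 11), (2, 10), (3, 10), (4, 5), (6, -8), (10, 9), (12, -12)]
Squares: [121, 100, 100, 25, 64, 81, 144]
||x||_2^2 = sum = 635.

635


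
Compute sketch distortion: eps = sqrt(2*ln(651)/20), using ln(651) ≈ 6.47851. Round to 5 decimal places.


ln(651) ≈ 6.47851.
2*ln(N)/m ≈ 2*6.47851/20 ≈ 0.647851.
eps = sqrt(0.647851) ≈ 0.8048919 ≈ 0.80489.

0.80489


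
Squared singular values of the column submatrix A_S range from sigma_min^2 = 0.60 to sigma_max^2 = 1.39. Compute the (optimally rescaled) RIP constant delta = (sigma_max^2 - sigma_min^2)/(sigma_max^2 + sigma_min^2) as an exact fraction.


lambda_max - lambda_min = 1.39 - 0.60 = 0.79.
lambda_max + lambda_min = 1.39 + 0.60 = 1.99.
delta = 0.79/1.99 = 79/199.

79/199


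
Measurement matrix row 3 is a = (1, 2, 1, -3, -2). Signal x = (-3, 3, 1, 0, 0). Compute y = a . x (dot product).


Non-zero terms: ['1*-3', '2*3', '1*1']
Products: [-3, 6, 1]
y = sum = 4.

4


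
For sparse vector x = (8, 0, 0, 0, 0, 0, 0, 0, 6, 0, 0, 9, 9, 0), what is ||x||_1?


Non-zero entries: [(0, 8), (8, 6), (11, 9), (12, 9)]
Absolute values: [8, 6, 9, 9]
||x||_1 = sum = 32.

32


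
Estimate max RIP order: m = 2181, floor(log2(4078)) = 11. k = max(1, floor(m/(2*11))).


floor(log2(4078)) = 11.
2*11 = 22.
m/(2*floor(log2(n))) = 2181/22 ≈ 99.1364.
floor = 99.
k = max(1, 99) = 99.

99


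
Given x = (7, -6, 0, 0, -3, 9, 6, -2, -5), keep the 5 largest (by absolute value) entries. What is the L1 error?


Sorted |x_i| descending: [9, 7, 6, 6, 5, 3, 2, 0, 0]
Keep top 5: [9, 7, 6, 6, 5]
Tail entries: [3, 2, 0, 0]
L1 error = sum of tail = 5.

5


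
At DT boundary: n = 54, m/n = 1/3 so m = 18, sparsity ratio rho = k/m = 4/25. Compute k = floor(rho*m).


m = 1/3*54 = 18.
rho = 4/25.
rho*m = 4/25*18 = 2.88.
k = floor(2.88) = 2.

2


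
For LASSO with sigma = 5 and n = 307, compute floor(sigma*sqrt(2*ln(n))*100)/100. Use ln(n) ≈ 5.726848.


ln(307) ≈ 5.726848.
2*ln(n) ≈ 11.453696.
sqrt(2*ln(n)) ≈ sqrt(11.453696) ≈ 3.384331.
lambda ≈ 5*3.384331 = 16.921655.
floor(lambda*100)/100 = 16.92.

16.92


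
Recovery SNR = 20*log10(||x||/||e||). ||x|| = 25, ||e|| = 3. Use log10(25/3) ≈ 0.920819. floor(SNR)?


||x||/||e|| = 25/3.
log10(25/3) ≈ 0.920819.
20*log10(||x||/||e||) ≈ 20*0.920819 = 18.41638.
floor(18.41638) = 18.

18


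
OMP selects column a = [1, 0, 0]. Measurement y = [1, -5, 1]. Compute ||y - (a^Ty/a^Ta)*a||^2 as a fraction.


a^T a = 1.
a^T y = 1.
coeff = 1/1 = 1.
||r||^2 = 26.

26


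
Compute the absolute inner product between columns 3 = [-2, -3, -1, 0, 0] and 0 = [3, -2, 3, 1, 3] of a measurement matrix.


Inner product: -2*3 + -3*-2 + -1*3 + 0*1 + 0*3
Products: [-6, 6, -3, 0, 0]
Sum = -3.
|dot| = 3.

3


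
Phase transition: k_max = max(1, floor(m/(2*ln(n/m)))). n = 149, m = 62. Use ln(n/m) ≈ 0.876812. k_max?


n/m = 149/62.
ln(n/m) ≈ 0.876812.
2*ln(n/m) ≈ 1.753624.
m/(2*ln(n/m)) ≈ 62/1.753624 ≈ 35.3554.
floor = 35.
k_max = max(1, 35) = 35.

35


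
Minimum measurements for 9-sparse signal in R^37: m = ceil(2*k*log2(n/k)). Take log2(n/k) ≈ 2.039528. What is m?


log2(n/k) = log2(37/9) ≈ 2.039528.
2*k*log2(n/k) ≈ 2*9*2.039528 = 36.711504.
m = ceil(36.711504) = 37.

37


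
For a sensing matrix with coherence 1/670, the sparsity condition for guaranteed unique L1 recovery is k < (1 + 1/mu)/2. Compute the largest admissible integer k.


1/mu = 670.
1 + 1/mu = 671.
(1 + 1/mu)/2 = 335.5 is not an integer, so k_max = floor(335.5) = 335.

335


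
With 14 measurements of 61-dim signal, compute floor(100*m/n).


100*m/n = 100*14/61 ≈ 22.9508.
floor = 22.

22


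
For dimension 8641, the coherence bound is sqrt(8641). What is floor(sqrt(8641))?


92^2 = 8464 <= 8641 < 8649 = 93^2, so 92 <= sqrt(8641) < 93.
floor(sqrt(8641)) = 92.

92


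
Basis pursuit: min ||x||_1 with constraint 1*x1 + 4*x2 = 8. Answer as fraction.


Axis intercepts:
  x1 = 8, x2 = 0: L1 = 8
  x1 = 0, x2 = 2: L1 = 2
x* = (0, 2)
||x*||_1 = 2.

2


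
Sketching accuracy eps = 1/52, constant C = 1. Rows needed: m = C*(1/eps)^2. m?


1/eps = 52.
(1/eps)^2 = 2704.
m = 1*2704 = 2704.

2704


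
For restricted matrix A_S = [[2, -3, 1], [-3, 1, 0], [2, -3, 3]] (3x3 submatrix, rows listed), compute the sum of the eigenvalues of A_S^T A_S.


Sum of eigenvalues of A_S^T A_S = trace(A_S^T A_S) = sum of squared column norms of A_S.
A_S^T A_S diagonal: [17, 19, 10].
trace = 17 + 19 + 10 = 46.

46


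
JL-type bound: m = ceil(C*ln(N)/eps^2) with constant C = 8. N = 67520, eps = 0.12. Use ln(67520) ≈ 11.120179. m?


ln(67520) ≈ 11.120179.
eps^2 = 0.12^2 = 0.0144.
C*ln(N)/eps^2 ≈ 8*11.120179/0.0144 ≈ 6177.8772.
m = ceil(6177.8772) = 6178.

6178


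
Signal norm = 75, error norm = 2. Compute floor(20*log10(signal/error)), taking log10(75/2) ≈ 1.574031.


||x||/||e|| = 75/2.
log10(75/2) ≈ 1.574031.
20*log10(||x||/||e||) ≈ 20*1.574031 = 31.48062.
floor(31.48062) = 31.

31


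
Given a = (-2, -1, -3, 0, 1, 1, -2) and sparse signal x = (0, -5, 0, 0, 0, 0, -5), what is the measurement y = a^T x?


Non-zero terms: ['-1*-5', '-2*-5']
Products: [5, 10]
y = sum = 15.

15


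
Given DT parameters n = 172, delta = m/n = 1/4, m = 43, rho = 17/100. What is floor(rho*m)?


m = 1/4*172 = 43.
rho = 17/100.
rho*m = 17/100*43 = 7.31.
k = floor(7.31) = 7.

7


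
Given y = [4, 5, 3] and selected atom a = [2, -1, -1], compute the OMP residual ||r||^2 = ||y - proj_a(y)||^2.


a^T a = 6.
a^T y = 0.
coeff = 0/6 = 0.
||r||^2 = 50.

50


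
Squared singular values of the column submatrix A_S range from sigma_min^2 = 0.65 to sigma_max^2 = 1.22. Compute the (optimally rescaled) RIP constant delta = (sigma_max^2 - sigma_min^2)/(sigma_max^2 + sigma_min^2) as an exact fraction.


lambda_max - lambda_min = 1.22 - 0.65 = 0.57.
lambda_max + lambda_min = 1.22 + 0.65 = 1.87.
delta = 0.57/1.87 = 57/187.

57/187


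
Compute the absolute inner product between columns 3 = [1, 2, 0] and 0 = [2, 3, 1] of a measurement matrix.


Inner product: 1*2 + 2*3 + 0*1
Products: [2, 6, 0]
Sum = 8.
|dot| = 8.

8


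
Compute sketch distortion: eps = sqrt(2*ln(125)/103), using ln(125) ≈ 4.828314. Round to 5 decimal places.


ln(125) ≈ 4.828314.
2*ln(N)/m ≈ 2*4.828314/103 ≈ 0.09375367.
eps = sqrt(0.09375367) ≈ 0.3061922 ≈ 0.30619.

0.30619


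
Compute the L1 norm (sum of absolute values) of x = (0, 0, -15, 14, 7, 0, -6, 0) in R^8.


Non-zero entries: [(2, -15), (3, 14), (4, 7), (6, -6)]
Absolute values: [15, 14, 7, 6]
||x||_1 = sum = 42.

42


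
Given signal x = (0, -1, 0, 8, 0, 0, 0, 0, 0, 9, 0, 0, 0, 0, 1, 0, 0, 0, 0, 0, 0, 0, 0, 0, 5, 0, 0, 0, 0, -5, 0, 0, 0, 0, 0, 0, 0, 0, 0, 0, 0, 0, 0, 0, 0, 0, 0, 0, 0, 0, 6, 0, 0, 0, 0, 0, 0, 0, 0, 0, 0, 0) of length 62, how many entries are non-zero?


Non-zero positions: [1, 3, 9, 14, 24, 29, 50].
Sparsity = 7.

7


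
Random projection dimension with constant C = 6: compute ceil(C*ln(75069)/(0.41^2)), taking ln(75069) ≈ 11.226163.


ln(75069) ≈ 11.226163.
eps^2 = 0.41^2 = 0.1681.
C*ln(N)/eps^2 ≈ 6*11.226163/0.1681 ≈ 400.6959.
m = ceil(400.6959) = 401.

401


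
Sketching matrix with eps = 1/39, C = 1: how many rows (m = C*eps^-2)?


1/eps = 39.
(1/eps)^2 = 1521.
m = 1*1521 = 1521.

1521


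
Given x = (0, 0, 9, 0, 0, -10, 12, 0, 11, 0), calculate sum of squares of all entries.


Non-zero entries: [(2, 9), (5, -10), (6, 12), (8, 11)]
Squares: [81, 100, 144, 121]
||x||_2^2 = sum = 446.

446


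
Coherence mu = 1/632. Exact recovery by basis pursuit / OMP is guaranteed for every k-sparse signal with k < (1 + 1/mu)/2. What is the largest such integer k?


1/mu = 632.
1 + 1/mu = 633.
(1 + 1/mu)/2 = 316.5 is not an integer, so k_max = floor(316.5) = 316.

316


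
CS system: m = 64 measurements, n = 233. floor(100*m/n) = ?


100*m/n = 100*64/233 ≈ 27.4678.
floor = 27.

27


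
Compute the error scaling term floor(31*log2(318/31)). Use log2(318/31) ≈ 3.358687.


log2(n/k) = log2(318/31) ≈ 3.358687.
k*log2(n/k) ≈ 31*3.358687 = 104.119297.
floor(104.119297) = 104.

104


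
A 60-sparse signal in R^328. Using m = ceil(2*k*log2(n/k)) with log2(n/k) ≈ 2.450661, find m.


log2(n/k) = log2(328/60) ≈ 2.450661.
2*k*log2(n/k) ≈ 2*60*2.450661 = 294.07932.
m = ceil(294.07932) = 295.

295


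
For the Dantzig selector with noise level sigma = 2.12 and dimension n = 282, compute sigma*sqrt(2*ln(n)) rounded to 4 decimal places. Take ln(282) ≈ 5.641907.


ln(282) ≈ 5.641907.
2*ln(n) ≈ 11.283814.
sqrt(2*ln(n)) ≈ sqrt(11.283814) ≈ 3.359139.
threshold ≈ 2.12*3.359139 = 7.12137468 ≈ 7.1214.

7.1214


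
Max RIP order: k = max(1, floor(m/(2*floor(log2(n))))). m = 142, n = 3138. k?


floor(log2(3138)) = 11.
2*11 = 22.
m/(2*floor(log2(n))) = 142/22 ≈ 6.4545.
floor = 6.
k = max(1, 6) = 6.

6


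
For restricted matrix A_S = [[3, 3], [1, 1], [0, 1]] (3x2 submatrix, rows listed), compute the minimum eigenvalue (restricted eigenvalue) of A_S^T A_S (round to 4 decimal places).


A_S^T A_S = [[10, 10], [10, 11]].
trace = 21.
det = 10.
disc = trace^2 - 4*det = 441 - 4*10 = 401.
sqrt(401) ≈ 20.024984.
lam_min = (21 - sqrt(401))/2 ≈ (21 - 20.024984)/2 = 0.487508 ≈ 0.4875.

0.4875


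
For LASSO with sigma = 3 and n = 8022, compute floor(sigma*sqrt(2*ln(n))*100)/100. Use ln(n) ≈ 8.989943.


ln(8022) ≈ 8.989943.
2*ln(n) ≈ 17.979886.
sqrt(2*ln(n)) ≈ sqrt(17.979886) ≈ 4.24027.
lambda ≈ 3*4.24027 = 12.72081.
floor(lambda*100)/100 = 12.72.

12.72


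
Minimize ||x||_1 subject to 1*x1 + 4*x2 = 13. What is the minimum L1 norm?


Axis intercepts:
  x1 = 13, x2 = 0: L1 = 13
  x1 = 0, x2 = 13/4: L1 = 13/4
x* = (0, 13/4)
||x*||_1 = 13/4.

13/4


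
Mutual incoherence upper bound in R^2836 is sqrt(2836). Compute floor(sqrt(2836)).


53^2 = 2809 <= 2836 < 2916 = 54^2, so 53 <= sqrt(2836) < 54.
floor(sqrt(2836)) = 53.

53


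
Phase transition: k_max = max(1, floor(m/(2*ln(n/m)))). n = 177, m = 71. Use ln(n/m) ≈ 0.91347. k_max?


n/m = 177/71.
ln(n/m) ≈ 0.91347.
2*ln(n/m) ≈ 1.82694.
m/(2*ln(n/m)) ≈ 71/1.82694 ≈ 38.8628.
floor = 38.
k_max = max(1, 38) = 38.

38


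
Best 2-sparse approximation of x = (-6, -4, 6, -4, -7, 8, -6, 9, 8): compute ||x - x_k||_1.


Sorted |x_i| descending: [9, 8, 8, 7, 6, 6, 6, 4, 4]
Keep top 2: [9, 8]
Tail entries: [8, 7, 6, 6, 6, 4, 4]
L1 error = sum of tail = 41.

41


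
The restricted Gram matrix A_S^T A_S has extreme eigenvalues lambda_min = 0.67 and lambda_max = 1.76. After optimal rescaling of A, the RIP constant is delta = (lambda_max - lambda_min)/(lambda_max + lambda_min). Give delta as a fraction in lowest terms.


lambda_max - lambda_min = 1.76 - 0.67 = 1.09.
lambda_max + lambda_min = 1.76 + 0.67 = 2.43.
delta = 1.09/2.43 = 109/243.

109/243


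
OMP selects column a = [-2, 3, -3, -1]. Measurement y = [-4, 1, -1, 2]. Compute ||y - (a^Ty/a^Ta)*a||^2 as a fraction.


a^T a = 23.
a^T y = 12.
coeff = 12/23 = 12/23.
||r||^2 = 362/23.

362/23


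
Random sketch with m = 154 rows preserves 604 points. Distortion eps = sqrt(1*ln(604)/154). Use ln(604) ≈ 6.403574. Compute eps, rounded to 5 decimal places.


ln(604) ≈ 6.403574.
1*ln(N)/m ≈ 1*6.403574/154 ≈ 0.04158165.
eps = sqrt(0.04158165) ≈ 0.2039158 ≈ 0.20392.

0.20392


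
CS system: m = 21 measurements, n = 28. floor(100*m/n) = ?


100*m/n = 100*21/28 ≈ 75.0.
floor = 75.

75


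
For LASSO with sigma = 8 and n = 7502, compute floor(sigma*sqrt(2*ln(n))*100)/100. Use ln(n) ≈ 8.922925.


ln(7502) ≈ 8.922925.
2*ln(n) ≈ 17.84585.
sqrt(2*ln(n)) ≈ sqrt(17.84585) ≈ 4.224435.
lambda ≈ 8*4.224435 = 33.79548.
floor(lambda*100)/100 = 33.79.

33.79


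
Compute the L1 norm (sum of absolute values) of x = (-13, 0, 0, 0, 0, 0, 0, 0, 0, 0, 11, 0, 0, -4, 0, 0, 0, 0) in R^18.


Non-zero entries: [(0, -13), (10, 11), (13, -4)]
Absolute values: [13, 11, 4]
||x||_1 = sum = 28.

28


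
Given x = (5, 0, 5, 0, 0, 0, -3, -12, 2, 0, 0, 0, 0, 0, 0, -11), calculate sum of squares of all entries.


Non-zero entries: [(0, 5), (2, 5), (6, -3), (7, -12), (8, 2), (15, -11)]
Squares: [25, 25, 9, 144, 4, 121]
||x||_2^2 = sum = 328.

328


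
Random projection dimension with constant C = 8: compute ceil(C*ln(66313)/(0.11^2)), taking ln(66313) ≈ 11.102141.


ln(66313) ≈ 11.102141.
eps^2 = 0.11^2 = 0.0121.
C*ln(N)/eps^2 ≈ 8*11.102141/0.0121 ≈ 7340.2585.
m = ceil(7340.2585) = 7341.

7341


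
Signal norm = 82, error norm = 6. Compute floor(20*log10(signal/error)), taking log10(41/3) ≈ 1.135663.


||x||/||e|| = 82/6 = 41/3.
log10(41/3) ≈ 1.135663.
20*log10(||x||/||e||) ≈ 20*1.135663 = 22.71326.
floor(22.71326) = 22.

22


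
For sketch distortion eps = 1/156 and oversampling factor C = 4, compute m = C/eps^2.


1/eps = 156.
(1/eps)^2 = 24336.
m = 4*24336 = 97344.

97344


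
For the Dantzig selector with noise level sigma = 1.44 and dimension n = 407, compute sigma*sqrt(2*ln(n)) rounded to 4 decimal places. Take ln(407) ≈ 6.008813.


ln(407) ≈ 6.008813.
2*ln(n) ≈ 12.017626.
sqrt(2*ln(n)) ≈ sqrt(12.017626) ≈ 3.466645.
threshold ≈ 1.44*3.466645 = 4.9919688 ≈ 4.9920.

4.9920


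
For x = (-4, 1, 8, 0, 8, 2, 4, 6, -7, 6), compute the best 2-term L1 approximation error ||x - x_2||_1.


Sorted |x_i| descending: [8, 8, 7, 6, 6, 4, 4, 2, 1, 0]
Keep top 2: [8, 8]
Tail entries: [7, 6, 6, 4, 4, 2, 1, 0]
L1 error = sum of tail = 30.

30


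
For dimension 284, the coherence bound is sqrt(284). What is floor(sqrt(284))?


16^2 = 256 <= 284 < 289 = 17^2, so 16 <= sqrt(284) < 17.
floor(sqrt(284)) = 16.

16


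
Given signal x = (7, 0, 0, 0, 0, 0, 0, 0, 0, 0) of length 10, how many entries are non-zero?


Non-zero positions: [0].
Sparsity = 1.

1


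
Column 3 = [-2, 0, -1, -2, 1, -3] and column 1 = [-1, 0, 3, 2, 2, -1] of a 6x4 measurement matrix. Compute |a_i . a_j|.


Inner product: -2*-1 + 0*0 + -1*3 + -2*2 + 1*2 + -3*-1
Products: [2, 0, -3, -4, 2, 3]
Sum = 0.
|dot| = 0.

0


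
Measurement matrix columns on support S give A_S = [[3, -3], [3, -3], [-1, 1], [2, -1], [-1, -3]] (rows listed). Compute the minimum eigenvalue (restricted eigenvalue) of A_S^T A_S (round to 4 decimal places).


A_S^T A_S = [[24, -18], [-18, 29]].
trace = 53.
det = 372.
disc = trace^2 - 4*det = 2809 - 4*372 = 1321.
sqrt(1321) ≈ 36.345564.
lam_min = (53 - sqrt(1321))/2 ≈ (53 - 36.345564)/2 = 8.327218 ≈ 8.3272.

8.3272


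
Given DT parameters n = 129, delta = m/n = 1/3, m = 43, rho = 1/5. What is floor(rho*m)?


m = 1/3*129 = 43.
rho = 1/5.
rho*m = 1/5*43 = 8.6.
k = floor(8.6) = 8.

8


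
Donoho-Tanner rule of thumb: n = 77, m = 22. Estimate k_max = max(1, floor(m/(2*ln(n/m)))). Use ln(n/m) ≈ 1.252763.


n/m = 77/22 = 7/2.
ln(n/m) ≈ 1.252763.
2*ln(n/m) ≈ 2.505526.
m/(2*ln(n/m)) ≈ 22/2.505526 ≈ 8.7806.
floor = 8.
k_max = max(1, 8) = 8.

8


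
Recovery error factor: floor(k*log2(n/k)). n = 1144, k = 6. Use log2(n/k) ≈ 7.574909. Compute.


log2(n/k) = log2(1144/6) ≈ 7.574909.
k*log2(n/k) ≈ 6*7.574909 = 45.449454.
floor(45.449454) = 45.

45


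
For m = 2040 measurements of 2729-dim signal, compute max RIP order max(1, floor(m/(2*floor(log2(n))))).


floor(log2(2729)) = 11.
2*11 = 22.
m/(2*floor(log2(n))) = 2040/22 ≈ 92.7273.
floor = 92.
k = max(1, 92) = 92.

92


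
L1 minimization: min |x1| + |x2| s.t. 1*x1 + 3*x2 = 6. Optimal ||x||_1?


Axis intercepts:
  x1 = 6, x2 = 0: L1 = 6
  x1 = 0, x2 = 2: L1 = 2
x* = (0, 2)
||x*||_1 = 2.

2


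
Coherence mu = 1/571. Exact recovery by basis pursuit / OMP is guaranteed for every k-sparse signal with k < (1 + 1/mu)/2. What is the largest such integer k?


1/mu = 571.
1 + 1/mu = 572.
(1 + 1/mu)/2 = 286 is an integer and the inequality is strict, so k_max = 286 - 1 = 285.

285


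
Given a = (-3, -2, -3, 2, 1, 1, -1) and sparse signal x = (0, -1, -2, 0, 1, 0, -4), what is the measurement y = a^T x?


Non-zero terms: ['-2*-1', '-3*-2', '1*1', '-1*-4']
Products: [2, 6, 1, 4]
y = sum = 13.

13


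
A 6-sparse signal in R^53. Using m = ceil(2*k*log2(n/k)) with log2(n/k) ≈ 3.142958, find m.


log2(n/k) = log2(53/6) ≈ 3.142958.
2*k*log2(n/k) ≈ 2*6*3.142958 = 37.715496.
m = ceil(37.715496) = 38.

38


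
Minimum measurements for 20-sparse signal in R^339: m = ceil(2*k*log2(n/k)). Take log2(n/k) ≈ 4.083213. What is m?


log2(n/k) = log2(339/20) ≈ 4.083213.
2*k*log2(n/k) ≈ 2*20*4.083213 = 163.32852.
m = ceil(163.32852) = 164.

164


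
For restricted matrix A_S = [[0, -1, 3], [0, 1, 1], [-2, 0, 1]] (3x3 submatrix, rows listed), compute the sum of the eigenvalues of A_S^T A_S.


Sum of eigenvalues of A_S^T A_S = trace(A_S^T A_S) = sum of squared column norms of A_S.
A_S^T A_S diagonal: [4, 2, 11].
trace = 4 + 2 + 11 = 17.

17


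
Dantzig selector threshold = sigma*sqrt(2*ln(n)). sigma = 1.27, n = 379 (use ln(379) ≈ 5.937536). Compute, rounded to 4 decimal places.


ln(379) ≈ 5.937536.
2*ln(n) ≈ 11.875072.
sqrt(2*ln(n)) ≈ sqrt(11.875072) ≈ 3.446023.
threshold ≈ 1.27*3.446023 = 4.37644921 ≈ 4.3764.

4.3764


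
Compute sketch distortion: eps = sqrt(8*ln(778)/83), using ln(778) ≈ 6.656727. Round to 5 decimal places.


ln(778) ≈ 6.656727.
8*ln(N)/m ≈ 8*6.656727/83 ≈ 0.64161224.
eps = sqrt(0.64161224) ≈ 0.801007 ≈ 0.80101.

0.80101


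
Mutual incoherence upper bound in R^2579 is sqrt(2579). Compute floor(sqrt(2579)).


50^2 = 2500 <= 2579 < 2601 = 51^2, so 50 <= sqrt(2579) < 51.
floor(sqrt(2579)) = 50.

50


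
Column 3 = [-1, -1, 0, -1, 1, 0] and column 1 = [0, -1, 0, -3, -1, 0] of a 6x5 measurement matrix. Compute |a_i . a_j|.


Inner product: -1*0 + -1*-1 + 0*0 + -1*-3 + 1*-1 + 0*0
Products: [0, 1, 0, 3, -1, 0]
Sum = 3.
|dot| = 3.

3


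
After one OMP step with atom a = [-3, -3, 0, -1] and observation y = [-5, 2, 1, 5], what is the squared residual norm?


a^T a = 19.
a^T y = 4.
coeff = 4/19 = 4/19.
||r||^2 = 1029/19.

1029/19


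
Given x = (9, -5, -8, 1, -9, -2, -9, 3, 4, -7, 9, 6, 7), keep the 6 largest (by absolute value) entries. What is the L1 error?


Sorted |x_i| descending: [9, 9, 9, 9, 8, 7, 7, 6, 5, 4, 3, 2, 1]
Keep top 6: [9, 9, 9, 9, 8, 7]
Tail entries: [7, 6, 5, 4, 3, 2, 1]
L1 error = sum of tail = 28.

28


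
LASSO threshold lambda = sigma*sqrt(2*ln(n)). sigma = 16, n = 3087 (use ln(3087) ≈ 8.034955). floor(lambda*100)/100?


ln(3087) ≈ 8.034955.
2*ln(n) ≈ 16.06991.
sqrt(2*ln(n)) ≈ sqrt(16.06991) ≈ 4.008729.
lambda ≈ 16*4.008729 = 64.139664.
floor(lambda*100)/100 = 64.13.

64.13


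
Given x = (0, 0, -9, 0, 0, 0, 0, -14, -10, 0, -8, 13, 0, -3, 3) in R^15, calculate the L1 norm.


Non-zero entries: [(2, -9), (7, -14), (8, -10), (10, -8), (11, 13), (13, -3), (14, 3)]
Absolute values: [9, 14, 10, 8, 13, 3, 3]
||x||_1 = sum = 60.

60


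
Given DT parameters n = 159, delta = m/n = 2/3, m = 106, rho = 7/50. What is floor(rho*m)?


m = 2/3*159 = 106.
rho = 7/50.
rho*m = 7/50*106 = 14.84.
k = floor(14.84) = 14.

14


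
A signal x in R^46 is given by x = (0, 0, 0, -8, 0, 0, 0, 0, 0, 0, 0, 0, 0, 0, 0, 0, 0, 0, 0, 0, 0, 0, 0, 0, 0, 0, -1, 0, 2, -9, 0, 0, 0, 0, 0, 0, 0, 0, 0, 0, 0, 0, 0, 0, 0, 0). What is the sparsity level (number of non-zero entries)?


Non-zero positions: [3, 26, 28, 29].
Sparsity = 4.

4


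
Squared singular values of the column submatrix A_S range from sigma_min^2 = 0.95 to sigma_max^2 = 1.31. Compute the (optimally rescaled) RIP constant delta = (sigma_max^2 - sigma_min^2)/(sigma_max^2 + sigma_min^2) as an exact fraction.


lambda_max - lambda_min = 1.31 - 0.95 = 0.36.
lambda_max + lambda_min = 1.31 + 0.95 = 2.26.
delta = 0.36/2.26 = 36/226 = 18/113.

18/113


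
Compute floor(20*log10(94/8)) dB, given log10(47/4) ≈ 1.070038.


||x||/||e|| = 94/8 = 47/4.
log10(47/4) ≈ 1.070038.
20*log10(||x||/||e||) ≈ 20*1.070038 = 21.40076.
floor(21.40076) = 21.

21


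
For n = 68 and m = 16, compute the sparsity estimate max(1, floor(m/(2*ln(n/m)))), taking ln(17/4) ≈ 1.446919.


n/m = 68/16 = 17/4.
ln(n/m) ≈ 1.446919.
2*ln(n/m) ≈ 2.893838.
m/(2*ln(n/m)) ≈ 16/2.893838 ≈ 5.529.
floor = 5.
k_max = max(1, 5) = 5.

5


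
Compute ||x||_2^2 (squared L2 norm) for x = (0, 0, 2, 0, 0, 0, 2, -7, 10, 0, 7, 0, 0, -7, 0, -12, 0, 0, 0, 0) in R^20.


Non-zero entries: [(2, 2), (6, 2), (7, -7), (8, 10), (10, 7), (13, -7), (15, -12)]
Squares: [4, 4, 49, 100, 49, 49, 144]
||x||_2^2 = sum = 399.

399


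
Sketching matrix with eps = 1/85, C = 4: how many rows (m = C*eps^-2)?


1/eps = 85.
(1/eps)^2 = 7225.
m = 4*7225 = 28900.

28900


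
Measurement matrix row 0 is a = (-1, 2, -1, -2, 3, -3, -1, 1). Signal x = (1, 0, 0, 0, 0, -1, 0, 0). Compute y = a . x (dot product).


Non-zero terms: ['-1*1', '-3*-1']
Products: [-1, 3]
y = sum = 2.

2


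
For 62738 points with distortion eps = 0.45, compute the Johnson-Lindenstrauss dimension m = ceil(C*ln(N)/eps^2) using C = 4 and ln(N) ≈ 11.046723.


ln(62738) ≈ 11.046723.
eps^2 = 0.45^2 = 0.2025.
C*ln(N)/eps^2 ≈ 4*11.046723/0.2025 ≈ 218.2069.
m = ceil(218.2069) = 219.

219


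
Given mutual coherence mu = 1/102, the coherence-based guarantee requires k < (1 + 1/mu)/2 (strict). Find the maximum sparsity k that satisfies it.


1/mu = 102.
1 + 1/mu = 103.
(1 + 1/mu)/2 = 51.5 is not an integer, so k_max = floor(51.5) = 51.

51


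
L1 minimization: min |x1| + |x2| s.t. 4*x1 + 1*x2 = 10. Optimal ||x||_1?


Axis intercepts:
  x1 = 5/2, x2 = 0: L1 = 5/2
  x1 = 0, x2 = 10: L1 = 10
x* = (5/2, 0)
||x*||_1 = 5/2.

5/2


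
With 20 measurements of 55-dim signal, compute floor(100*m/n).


100*m/n = 100*20/55 ≈ 36.3636.
floor = 36.

36


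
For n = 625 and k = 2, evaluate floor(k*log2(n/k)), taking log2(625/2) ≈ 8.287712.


log2(n/k) = log2(625/2) ≈ 8.287712.
k*log2(n/k) ≈ 2*8.287712 = 16.575424.
floor(16.575424) = 16.

16


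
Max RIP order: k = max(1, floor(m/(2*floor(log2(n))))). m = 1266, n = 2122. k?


floor(log2(2122)) = 11.
2*11 = 22.
m/(2*floor(log2(n))) = 1266/22 ≈ 57.5455.
floor = 57.
k = max(1, 57) = 57.

57


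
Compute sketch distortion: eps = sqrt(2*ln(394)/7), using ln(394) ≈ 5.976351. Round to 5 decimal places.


ln(394) ≈ 5.976351.
2*ln(N)/m ≈ 2*5.976351/7 ≈ 1.70752886.
eps = sqrt(1.70752886) ≈ 1.3067245 ≈ 1.30672.

1.30672


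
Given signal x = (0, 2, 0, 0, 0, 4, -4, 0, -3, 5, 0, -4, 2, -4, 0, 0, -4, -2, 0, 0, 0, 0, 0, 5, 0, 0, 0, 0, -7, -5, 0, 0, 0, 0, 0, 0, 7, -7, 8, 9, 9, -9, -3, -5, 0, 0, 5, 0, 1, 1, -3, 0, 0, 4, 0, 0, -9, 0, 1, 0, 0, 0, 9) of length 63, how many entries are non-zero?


Non-zero positions: [1, 5, 6, 8, 9, 11, 12, 13, 16, 17, 23, 28, 29, 36, 37, 38, 39, 40, 41, 42, 43, 46, 48, 49, 50, 53, 56, 58, 62].
Sparsity = 29.

29


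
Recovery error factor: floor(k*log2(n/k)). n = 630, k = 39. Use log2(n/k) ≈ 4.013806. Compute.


log2(n/k) = log2(630/39) ≈ 4.013806.
k*log2(n/k) ≈ 39*4.013806 = 156.538434.
floor(156.538434) = 156.

156


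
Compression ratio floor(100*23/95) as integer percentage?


100*m/n = 100*23/95 ≈ 24.2105.
floor = 24.

24


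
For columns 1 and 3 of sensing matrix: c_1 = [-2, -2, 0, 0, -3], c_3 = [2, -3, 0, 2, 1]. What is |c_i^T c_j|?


Inner product: -2*2 + -2*-3 + 0*0 + 0*2 + -3*1
Products: [-4, 6, 0, 0, -3]
Sum = -1.
|dot| = 1.

1


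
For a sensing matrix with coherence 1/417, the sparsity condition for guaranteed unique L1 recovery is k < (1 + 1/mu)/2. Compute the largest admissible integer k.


1/mu = 417.
1 + 1/mu = 418.
(1 + 1/mu)/2 = 209 is an integer and the inequality is strict, so k_max = 209 - 1 = 208.

208


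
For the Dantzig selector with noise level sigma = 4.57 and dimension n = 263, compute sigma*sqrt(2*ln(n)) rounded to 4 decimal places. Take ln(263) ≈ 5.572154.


ln(263) ≈ 5.572154.
2*ln(n) ≈ 11.144308.
sqrt(2*ln(n)) ≈ sqrt(11.144308) ≈ 3.338309.
threshold ≈ 4.57*3.338309 = 15.25607213 ≈ 15.2561.

15.2561
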